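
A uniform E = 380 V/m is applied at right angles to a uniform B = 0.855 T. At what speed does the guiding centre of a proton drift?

The steady drift has the magnetic force balancing the electric force, so v_d = E/B.
v_d = 380/0.855 = 444 m/s.

v_d ≈ 444 m/s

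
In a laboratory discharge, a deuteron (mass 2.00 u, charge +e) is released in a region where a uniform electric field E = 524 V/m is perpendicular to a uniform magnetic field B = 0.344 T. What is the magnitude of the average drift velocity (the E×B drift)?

The steady drift has the magnetic force balancing the electric force, so v_d = E/B.
v_d = 524/0.344 = 1520 m/s.

v_d ≈ 1520 m/s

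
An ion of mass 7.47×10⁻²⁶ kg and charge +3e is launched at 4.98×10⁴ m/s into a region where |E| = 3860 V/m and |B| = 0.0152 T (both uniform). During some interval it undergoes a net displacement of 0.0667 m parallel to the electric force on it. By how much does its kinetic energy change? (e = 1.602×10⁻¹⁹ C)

The magnetic force is always ⟂ v and does no work; only the electric force changes KE.
ΔKE = F_E · d = |q|E d = (4.806×10⁻¹⁹)(3860)(0.0667) ≈ 1.24×10⁻¹⁶ J.

ΔKE ≈ 1.24×10⁻¹⁶ J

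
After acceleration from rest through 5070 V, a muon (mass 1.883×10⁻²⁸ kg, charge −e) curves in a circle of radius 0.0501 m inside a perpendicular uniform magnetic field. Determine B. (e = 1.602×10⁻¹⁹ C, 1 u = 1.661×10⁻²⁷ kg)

v = √(2|q|V/m) = √(2·1.602×10⁻¹⁹·5070/1.883×10⁻²⁸) ≈ 2.937×10⁶ m/s.
B = mv/(|q|r) = (1.883×10⁻²⁸)(2.937×10⁶)/((1.602×10⁻¹⁹)(0.0501)) ≈ 0.0689 T.

B ≈ 0.0689 T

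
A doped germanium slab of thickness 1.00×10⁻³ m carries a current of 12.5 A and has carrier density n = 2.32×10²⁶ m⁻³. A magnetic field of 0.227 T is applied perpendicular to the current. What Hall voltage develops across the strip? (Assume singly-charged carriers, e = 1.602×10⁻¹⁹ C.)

V_H ≈ 7.63×10⁻⁵ V

V_H = IB/(n e t).
V_H = (12.5)(0.227)/((2.32×10²⁶)(1.602×10⁻¹⁹)(1.00×10⁻³)) ≈ 7.63×10⁻⁵ V.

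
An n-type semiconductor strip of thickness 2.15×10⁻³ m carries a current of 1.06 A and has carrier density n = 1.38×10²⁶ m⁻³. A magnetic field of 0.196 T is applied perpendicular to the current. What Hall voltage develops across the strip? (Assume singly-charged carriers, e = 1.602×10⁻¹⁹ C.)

V_H = IB/(n e t).
V_H = (1.06)(0.196)/((1.38×10²⁶)(1.602×10⁻¹⁹)(2.15×10⁻³)) ≈ 4.37×10⁻⁶ V.

V_H ≈ 4.37×10⁻⁶ V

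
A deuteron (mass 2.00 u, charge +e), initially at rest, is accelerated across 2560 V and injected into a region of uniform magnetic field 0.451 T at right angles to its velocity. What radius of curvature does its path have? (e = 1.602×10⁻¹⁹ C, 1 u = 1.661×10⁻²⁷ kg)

r ≈ 0.0228 m

Acceleration: |q|V = ½mv² ⇒ v = √(2|q|V/m) = √(2·1.602×10⁻¹⁹·2560/3.322×10⁻²⁷) ≈ 4.969×10⁵ m/s.
In the field: r = mv/(|q|B) = (3.322×10⁻²⁷)(4.969×10⁵)/((1.602×10⁻¹⁹)(0.451)) ≈ 0.0228 m.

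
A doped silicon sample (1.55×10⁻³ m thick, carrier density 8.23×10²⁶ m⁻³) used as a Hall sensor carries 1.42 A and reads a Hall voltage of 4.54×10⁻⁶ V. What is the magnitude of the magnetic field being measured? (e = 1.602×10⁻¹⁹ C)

From V_H = IB/(n e t), B = V_H n e t / I.
B = (4.54×10⁻⁶)(8.23×10²⁶)(1.602×10⁻¹⁹)(1.55×10⁻³)/1.42 ≈ 0.653 T.

B ≈ 0.653 T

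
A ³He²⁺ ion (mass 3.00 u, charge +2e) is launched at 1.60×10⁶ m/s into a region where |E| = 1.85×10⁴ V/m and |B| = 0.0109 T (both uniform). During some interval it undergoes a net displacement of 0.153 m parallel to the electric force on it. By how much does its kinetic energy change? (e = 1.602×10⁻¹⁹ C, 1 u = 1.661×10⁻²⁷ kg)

ΔKE ≈ 9.07×10⁻¹⁶ J

The magnetic force is always ⟂ v and does no work; only the electric force changes KE.
ΔKE = F_E · d = |q|E d = (3.204×10⁻¹⁹)(1.85×10⁴)(0.153) ≈ 9.07×10⁻¹⁶ J.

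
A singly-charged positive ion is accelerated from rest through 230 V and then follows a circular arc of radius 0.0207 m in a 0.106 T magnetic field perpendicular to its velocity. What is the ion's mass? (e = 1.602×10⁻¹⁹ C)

Combine |q|V = ½mv² and r = mv/(|q|B): eliminate v to get m = qB²r²/(2V).
m = (1.602×10⁻¹⁹)(0.106)²(0.0207)²/(2·230) ≈ 1.68×10⁻²⁷ kg.

m ≈ 1.68×10⁻²⁷ kg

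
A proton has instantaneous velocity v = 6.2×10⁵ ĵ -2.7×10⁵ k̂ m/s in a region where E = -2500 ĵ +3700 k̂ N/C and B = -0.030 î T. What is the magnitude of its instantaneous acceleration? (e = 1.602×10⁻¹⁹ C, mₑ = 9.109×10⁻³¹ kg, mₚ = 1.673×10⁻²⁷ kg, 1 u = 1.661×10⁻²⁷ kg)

|a| ≈ 2.20×10¹² m/s²

v×B = (0, 8100, 1.86×10⁴) N/C.
E + v×B = (0, 5600, 2.23×10⁴) N/C.
F = q(E + v×B) = (1.602×10⁻¹⁹ C)·(0, 5600, 2.23×10⁴) = (0, 8.97×10⁻¹⁶, 3.57×10⁻¹⁵) N.
|a| = |F|/m = 3.683×10⁻¹⁵/1.673×10⁻²⁷ ≈ 2.20×10¹² m/s².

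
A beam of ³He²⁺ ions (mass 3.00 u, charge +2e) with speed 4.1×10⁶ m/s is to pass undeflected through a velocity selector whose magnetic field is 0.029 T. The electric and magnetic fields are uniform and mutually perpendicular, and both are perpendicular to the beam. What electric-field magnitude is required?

For straight-line motion qE = qvB, so E = vB.
E = 4.1×10⁶ × 0.029 = 1.2×10⁵ V/m.

E = 1.2×10⁵ V/m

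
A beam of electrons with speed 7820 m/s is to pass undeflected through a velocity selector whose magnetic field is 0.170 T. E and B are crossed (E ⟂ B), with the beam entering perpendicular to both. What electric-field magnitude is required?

For straight-line motion qE = qvB, so E = vB.
E = 7820 × 0.170 = 1330 V/m.

E = 1330 V/m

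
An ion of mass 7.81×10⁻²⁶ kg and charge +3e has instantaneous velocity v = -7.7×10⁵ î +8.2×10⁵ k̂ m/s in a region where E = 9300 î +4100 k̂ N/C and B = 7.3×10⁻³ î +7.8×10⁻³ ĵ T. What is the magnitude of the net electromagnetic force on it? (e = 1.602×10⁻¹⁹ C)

|F| ≈ 3.33×10⁻¹⁵ N

v×B = (-6400, 5990, -6010) N/C.
E + v×B = (2900, 5990, -1910) N/C.
F = q(E + v×B) = (4.806×10⁻¹⁹ C)·(2900, 5990, -1910) = (1.40×10⁻¹⁵, 2.88×10⁻¹⁵, -9.16×10⁻¹⁶) N.
|F| = 3.33×10⁻¹⁵ N.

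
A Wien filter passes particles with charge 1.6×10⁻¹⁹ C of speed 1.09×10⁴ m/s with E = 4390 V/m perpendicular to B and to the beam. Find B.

Balance of forces in the selector: qE = qvB ⇒ B = E/v.
B = 4390/1.09×10⁴ = 0.403 T.

B = 0.403 T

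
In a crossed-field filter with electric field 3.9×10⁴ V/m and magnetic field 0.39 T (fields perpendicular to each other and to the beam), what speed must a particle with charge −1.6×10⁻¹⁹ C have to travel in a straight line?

Straight-line motion ⇒ electric and magnetic forces cancel, so E = vB.
v = E/B = 3.9×10⁴/0.39 = 1.0×10⁵ m/s.

v = 1.0×10⁵ m/s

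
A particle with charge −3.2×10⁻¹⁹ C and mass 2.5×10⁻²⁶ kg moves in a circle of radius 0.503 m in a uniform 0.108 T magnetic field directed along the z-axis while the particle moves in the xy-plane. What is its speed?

From |q|vB = mv²/r, v = |q|Br/m.
v = (3.2×10⁻¹⁹)(0.108)(0.503)/2.5×10⁻²⁶ ≈ 6.95×10⁵ m/s.

v ≈ 6.95×10⁵ m/s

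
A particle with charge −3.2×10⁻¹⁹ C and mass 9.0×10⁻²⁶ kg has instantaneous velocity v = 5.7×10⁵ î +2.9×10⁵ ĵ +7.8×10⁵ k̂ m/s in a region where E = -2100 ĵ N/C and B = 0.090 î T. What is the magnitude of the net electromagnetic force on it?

|F| ≈ 2.33×10⁻¹⁴ N

v×B = (0, 7.02×10⁴, -2.61×10⁴) N/C.
E + v×B = (0, 6.81×10⁴, -2.61×10⁴) N/C.
F = q(E + v×B) = (−3.2×10⁻¹⁹ C)·(0, 6.81×10⁴, -2.61×10⁴) = (0, -2.18×10⁻¹⁴, 8.35×10⁻¹⁵) N.
|F| = 2.33×10⁻¹⁴ N.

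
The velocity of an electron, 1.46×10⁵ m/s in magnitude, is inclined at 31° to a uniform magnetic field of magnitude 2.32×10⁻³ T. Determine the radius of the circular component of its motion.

v⊥ = v sinθ = 1.46×10⁵·sin31° ≈ 7.520×10⁴ m/s.
r = m v⊥/(|q|B) = (9.109×10⁻³¹)(7.520×10⁴)/((1.602×10⁻¹⁹)(2.32×10⁻³)) ≈ 1.84×10⁻⁴ m.

r ≈ 1.84×10⁻⁴ m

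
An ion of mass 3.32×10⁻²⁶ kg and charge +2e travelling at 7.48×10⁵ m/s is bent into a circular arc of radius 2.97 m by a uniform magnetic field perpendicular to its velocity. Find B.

B ≈ 0.0261 T

From |q|vB = mv²/r, B = mv/(|q|r).
B = (3.32×10⁻²⁶)(7.48×10⁵)/((3.204×10⁻¹⁹)(2.97)) ≈ 0.0261 T.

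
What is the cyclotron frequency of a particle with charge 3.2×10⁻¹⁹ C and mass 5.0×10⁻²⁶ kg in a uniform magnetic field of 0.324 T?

f = |q|B/(2πm).
f = (3.2×10⁻¹⁹)(0.324)/(2π·5.0×10⁻²⁶) ≈ 3.30×10⁵ Hz.

f ≈ 3.30×10⁵ Hz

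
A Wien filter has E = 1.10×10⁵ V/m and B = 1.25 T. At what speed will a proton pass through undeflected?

v = 8.80×10⁴ m/s

For undeflected motion the electric and magnetic forces balance: qE = qvB.
v = E/B = 1.10×10⁵/1.25 = 8.80×10⁴ m/s.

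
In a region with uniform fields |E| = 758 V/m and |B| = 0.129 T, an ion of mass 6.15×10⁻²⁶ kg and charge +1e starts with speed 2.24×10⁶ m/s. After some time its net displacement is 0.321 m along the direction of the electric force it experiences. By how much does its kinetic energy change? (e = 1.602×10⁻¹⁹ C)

ΔKE ≈ 3.90×10⁻¹⁷ J

The magnetic force is always ⟂ v and does no work; only the electric force changes KE.
ΔKE = F_E · d = |q|E d = (1.602×10⁻¹⁹)(758)(0.321) ≈ 3.90×10⁻¹⁷ J.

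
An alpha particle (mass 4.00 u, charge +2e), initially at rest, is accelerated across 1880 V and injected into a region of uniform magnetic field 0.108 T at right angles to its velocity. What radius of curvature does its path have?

r ≈ 0.0818 m

Acceleration: |q|V = ½mv² ⇒ v = √(2|q|V/m) = √(2·3.204×10⁻¹⁹·1880/6.644×10⁻²⁷) ≈ 4.258×10⁵ m/s.
In the field: r = mv/(|q|B) = (6.644×10⁻²⁷)(4.258×10⁵)/((3.204×10⁻¹⁹)(0.108)) ≈ 0.0818 m.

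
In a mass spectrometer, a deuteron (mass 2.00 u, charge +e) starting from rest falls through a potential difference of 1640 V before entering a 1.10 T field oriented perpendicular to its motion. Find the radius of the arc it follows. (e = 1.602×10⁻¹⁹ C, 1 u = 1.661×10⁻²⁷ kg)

Acceleration: |q|V = ½mv² ⇒ v = √(2|q|V/m) = √(2·1.602×10⁻¹⁹·1640/3.322×10⁻²⁷) ≈ 3.977×10⁵ m/s.
In the field: r = mv/(|q|B) = (3.322×10⁻²⁷)(3.977×10⁵)/((1.602×10⁻¹⁹)(1.10)) ≈ 7.50×10⁻³ m.

r ≈ 7.50×10⁻³ m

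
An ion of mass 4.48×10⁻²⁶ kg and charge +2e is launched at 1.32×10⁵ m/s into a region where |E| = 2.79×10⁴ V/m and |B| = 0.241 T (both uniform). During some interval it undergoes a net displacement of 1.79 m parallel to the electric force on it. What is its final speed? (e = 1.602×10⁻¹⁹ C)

v_f ≈ 8.55×10⁵ m/s

B does no work; ΔKE = |q|E d.
½mv_f² = ½mv₀² + |q|Ed = ½(4.48×10⁻²⁶)(1.32×10⁵)² + (3.204×10⁻¹⁹)(2.79×10⁴)(1.79) ≈ 3.903×10⁻¹⁶ J + 1.600×10⁻¹⁴ J ≈ 1.639×10⁻¹⁴ J.
v_f = √(2·1.639×10⁻¹⁴/4.48×10⁻²⁶) ≈ 8.55×10⁵ m/s.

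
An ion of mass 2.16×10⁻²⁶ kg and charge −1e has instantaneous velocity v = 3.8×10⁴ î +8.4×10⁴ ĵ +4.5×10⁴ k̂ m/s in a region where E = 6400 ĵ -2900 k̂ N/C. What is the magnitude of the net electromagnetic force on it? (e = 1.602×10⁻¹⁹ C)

Only an electric field acts, so F = qE = (−1.602×10⁻¹⁹ C)·(0, 6400, -2900) = (0, -1.03×10⁻¹⁵, 4.65×10⁻¹⁶) N.
|F| = 1.13×10⁻¹⁵ N.

|F| ≈ 1.13×10⁻¹⁵ N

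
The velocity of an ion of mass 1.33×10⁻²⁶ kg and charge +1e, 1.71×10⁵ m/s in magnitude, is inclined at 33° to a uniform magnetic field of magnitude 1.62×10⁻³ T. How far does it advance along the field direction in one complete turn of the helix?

p ≈ 46.2 m

v∥ = v cosθ = 1.71×10⁵·cos33° ≈ 1.434×10⁵ m/s.
T = 2πm/(|q|B) = 2π(1.33×10⁻²⁶)/((1.602×10⁻¹⁹)(1.62×10⁻³)) ≈ 3.220×10⁻⁴ s.
pitch = v∥ T = (1.434×10⁵)(3.220×10⁻⁴) ≈ 46.2 m.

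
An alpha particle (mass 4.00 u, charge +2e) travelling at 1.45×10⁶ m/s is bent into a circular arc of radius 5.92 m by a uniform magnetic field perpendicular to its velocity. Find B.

B ≈ 5.08×10⁻³ T

From |q|vB = mv²/r, B = mv/(|q|r).
B = (6.644×10⁻²⁷)(1.45×10⁶)/((3.204×10⁻¹⁹)(5.92)) ≈ 5.08×10⁻³ T.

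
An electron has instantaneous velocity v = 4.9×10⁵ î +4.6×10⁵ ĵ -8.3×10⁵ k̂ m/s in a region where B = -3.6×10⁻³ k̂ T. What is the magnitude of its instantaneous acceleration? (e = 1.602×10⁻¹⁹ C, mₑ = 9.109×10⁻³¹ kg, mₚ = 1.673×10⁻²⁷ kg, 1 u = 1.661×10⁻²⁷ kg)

|a| ≈ 4.26×10¹⁴ m/s²

v×B = (-1660, 1760, 0) N/C.
F = q v×B = (−1.602×10⁻¹⁹ C)·(-1660, 1760, 0) = (2.65×10⁻¹⁶, -2.83×10⁻¹⁶, 0) N.
|a| = |F|/m = 3.876×10⁻¹⁶/9.109×10⁻³¹ ≈ 4.26×10¹⁴ m/s².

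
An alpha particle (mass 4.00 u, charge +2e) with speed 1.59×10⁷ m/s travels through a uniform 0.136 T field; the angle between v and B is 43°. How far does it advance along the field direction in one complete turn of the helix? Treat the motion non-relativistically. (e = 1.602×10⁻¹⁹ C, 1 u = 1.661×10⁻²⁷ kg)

p ≈ 11.1 m

v∥ = v cosθ = 1.59×10⁷·cos43° ≈ 1.163×10⁷ m/s.
T = 2πm/(|q|B) = 2π(6.644×10⁻²⁷)/((3.204×10⁻¹⁹)(0.136)) ≈ 9.580×10⁻⁷ s.
pitch = v∥ T = (1.163×10⁷)(9.580×10⁻⁷) ≈ 11.1 m.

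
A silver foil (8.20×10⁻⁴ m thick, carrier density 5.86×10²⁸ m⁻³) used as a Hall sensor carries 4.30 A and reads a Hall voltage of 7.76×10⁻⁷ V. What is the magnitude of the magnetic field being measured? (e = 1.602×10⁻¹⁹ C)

From V_H = IB/(n e t), B = V_H n e t / I.
B = (7.76×10⁻⁷)(5.86×10²⁸)(1.602×10⁻¹⁹)(8.20×10⁻⁴)/4.30 ≈ 1.39 T.

B ≈ 1.39 T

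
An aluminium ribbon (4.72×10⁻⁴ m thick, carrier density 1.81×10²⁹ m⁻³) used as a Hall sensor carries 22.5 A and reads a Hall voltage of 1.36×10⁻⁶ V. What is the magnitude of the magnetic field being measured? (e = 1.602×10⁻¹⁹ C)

From V_H = IB/(n e t), B = V_H n e t / I.
B = (1.36×10⁻⁶)(1.81×10²⁹)(1.602×10⁻¹⁹)(4.72×10⁻⁴)/22.5 ≈ 0.827 T.

B ≈ 0.827 T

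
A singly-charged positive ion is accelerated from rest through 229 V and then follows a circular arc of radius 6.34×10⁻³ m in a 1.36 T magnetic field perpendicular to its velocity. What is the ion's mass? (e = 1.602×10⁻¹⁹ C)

m ≈ 2.60×10⁻²⁶ kg

Combine |q|V = ½mv² and r = mv/(|q|B): eliminate v to get m = qB²r²/(2V).
m = (1.602×10⁻¹⁹)(1.36)²(6.34×10⁻³)²/(2·229) ≈ 2.60×10⁻²⁶ kg.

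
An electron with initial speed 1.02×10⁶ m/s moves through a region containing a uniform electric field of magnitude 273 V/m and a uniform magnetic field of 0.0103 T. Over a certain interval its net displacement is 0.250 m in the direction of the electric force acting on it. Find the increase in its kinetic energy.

ΔKE ≈ 1.09×10⁻¹⁷ J

The magnetic force is always ⟂ v and does no work; only the electric force changes KE.
ΔKE = F_E · d = |q|E d = (1.602×10⁻¹⁹)(273)(0.250) ≈ 1.09×10⁻¹⁷ J.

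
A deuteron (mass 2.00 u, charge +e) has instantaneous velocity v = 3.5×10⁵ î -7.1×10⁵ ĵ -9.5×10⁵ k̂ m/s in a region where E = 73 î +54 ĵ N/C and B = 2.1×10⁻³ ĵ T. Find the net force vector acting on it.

v×B = (1990, 0, 735) N/C.
E + v×B = (2070, 54.0, 735) N/C.
F = q(E + v×B) = (1.602×10⁻¹⁹ C)·(2070, 54.0, 735) = (3.31×10⁻¹⁶, 8.65×10⁻¹⁸, 1.18×10⁻¹⁶) N.

F ≈ (3.31×10⁻¹⁶, 8.65×10⁻¹⁸, 1.18×10⁻¹⁶) N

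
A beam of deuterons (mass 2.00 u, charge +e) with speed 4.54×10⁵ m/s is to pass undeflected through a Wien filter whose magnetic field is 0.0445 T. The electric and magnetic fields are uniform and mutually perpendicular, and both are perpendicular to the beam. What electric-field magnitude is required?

For straight-line motion qE = qvB, so E = vB.
E = 4.54×10⁵ × 0.0445 = 2.02×10⁴ V/m.

E = 2.02×10⁴ V/m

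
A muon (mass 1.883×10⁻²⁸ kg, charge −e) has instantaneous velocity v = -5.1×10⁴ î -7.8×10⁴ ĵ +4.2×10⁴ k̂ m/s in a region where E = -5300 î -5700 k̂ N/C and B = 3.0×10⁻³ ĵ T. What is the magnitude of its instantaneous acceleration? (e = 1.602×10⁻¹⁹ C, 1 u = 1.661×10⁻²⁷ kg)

v×B = (-126, 0, -153) N/C.
E + v×B = (-5430, 0, -5850) N/C.
F = q(E + v×B) = (−1.602×10⁻¹⁹ C)·(-5430, 0, -5850) = (8.69×10⁻¹⁶, 0, 9.38×10⁻¹⁶) N.
|a| = |F|/m = 1.279×10⁻¹⁵/1.883×10⁻²⁸ ≈ 6.79×10¹² m/s².

|a| ≈ 6.79×10¹² m/s²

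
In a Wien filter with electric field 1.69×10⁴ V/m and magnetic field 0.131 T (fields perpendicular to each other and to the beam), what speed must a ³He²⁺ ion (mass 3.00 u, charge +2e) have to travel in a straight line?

v = 1.29×10⁵ m/s

For undeflected motion the electric and magnetic forces balance: qE = qvB.
v = E/B = 1.69×10⁴/0.131 = 1.29×10⁵ m/s.
The result is independent of the particle's charge and mass.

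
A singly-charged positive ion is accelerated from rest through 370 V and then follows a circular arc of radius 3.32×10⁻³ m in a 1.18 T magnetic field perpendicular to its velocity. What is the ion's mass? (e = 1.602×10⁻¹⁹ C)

m ≈ 3.32×10⁻²⁷ kg

Combine |q|V = ½mv² and r = mv/(|q|B): eliminate v to get m = qB²r²/(2V).
m = (1.602×10⁻¹⁹)(1.18)²(3.32×10⁻³)²/(2·370) ≈ 3.32×10⁻²⁷ kg.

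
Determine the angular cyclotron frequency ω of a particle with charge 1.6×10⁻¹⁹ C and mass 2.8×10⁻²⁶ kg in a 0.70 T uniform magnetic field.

ω ≈ 4.0×10⁶ rad/s

ω = |q|B/m.
ω = (1.6×10⁻¹⁹)(0.70)/2.8×10⁻²⁶ ≈ 4.0×10⁶ rad/s.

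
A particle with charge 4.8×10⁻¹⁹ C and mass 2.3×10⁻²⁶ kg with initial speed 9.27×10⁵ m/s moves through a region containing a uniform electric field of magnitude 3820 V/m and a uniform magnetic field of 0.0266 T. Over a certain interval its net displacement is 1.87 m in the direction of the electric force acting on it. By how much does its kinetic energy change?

ΔKE ≈ 3.43×10⁻¹⁵ J

The magnetic force is always ⟂ v and does no work; only the electric force changes KE.
ΔKE = F_E · d = |q|E d = (4.8×10⁻¹⁹)(3820)(1.87) ≈ 3.43×10⁻¹⁵ J.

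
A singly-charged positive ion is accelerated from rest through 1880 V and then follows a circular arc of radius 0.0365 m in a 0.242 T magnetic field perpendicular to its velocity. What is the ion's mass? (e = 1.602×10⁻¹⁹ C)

m ≈ 3.32×10⁻²⁷ kg

Combine |q|V = ½mv² and r = mv/(|q|B): eliminate v to get m = qB²r²/(2V).
m = (1.602×10⁻¹⁹)(0.242)²(0.0365)²/(2·1880) ≈ 3.32×10⁻²⁷ kg.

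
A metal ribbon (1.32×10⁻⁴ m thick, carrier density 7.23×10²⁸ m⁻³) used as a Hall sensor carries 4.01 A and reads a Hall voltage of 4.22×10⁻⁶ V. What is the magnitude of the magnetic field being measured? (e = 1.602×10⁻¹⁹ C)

B ≈ 1.61 T

From V_H = IB/(n e t), B = V_H n e t / I.
B = (4.22×10⁻⁶)(7.23×10²⁸)(1.602×10⁻¹⁹)(1.32×10⁻⁴)/4.01 ≈ 1.61 T.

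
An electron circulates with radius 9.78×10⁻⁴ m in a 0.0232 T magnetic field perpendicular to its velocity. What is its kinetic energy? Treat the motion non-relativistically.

v = |q|Br/m, then KE = ½mv² = (qBr)²/(2m).
v = (1.602×10⁻¹⁹)(0.0232)(9.78×10⁻⁴)/9.109×10⁻³¹ ≈ 3.990×10⁶ m/s.
KE = ½(9.109×10⁻³¹)(3.990×10⁶)² ≈ 7.25×10⁻¹⁸ J.

KE ≈ 7.25×10⁻¹⁸ J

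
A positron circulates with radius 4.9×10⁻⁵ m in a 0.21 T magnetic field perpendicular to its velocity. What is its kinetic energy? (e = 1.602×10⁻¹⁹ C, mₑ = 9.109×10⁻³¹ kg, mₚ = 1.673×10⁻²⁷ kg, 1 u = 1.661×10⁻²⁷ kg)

KE ≈ 1.5×10⁻¹⁸ J

v = |q|Br/m, then KE = ½mv² = (qBr)²/(2m).
v = (1.602×10⁻¹⁹)(0.21)(4.9×10⁻⁵)/9.109×10⁻³¹ ≈ 1.810×10⁶ m/s.
KE = ½(9.109×10⁻³¹)(1.810×10⁶)² ≈ 1.5×10⁻¹⁸ J.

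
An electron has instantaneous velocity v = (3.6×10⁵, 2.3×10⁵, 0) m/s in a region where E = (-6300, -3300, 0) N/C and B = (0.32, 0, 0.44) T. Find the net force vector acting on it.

F ≈ (-1.52×10⁻¹⁴, 2.59×10⁻¹⁴, 1.18×10⁻¹⁴) N

v×B = (1.01×10⁵, -1.58×10⁵, -7.36×10⁴) N/C.
E + v×B = (9.49×10⁴, -1.62×10⁵, -7.36×10⁴) N/C.
F = q(E + v×B) = (−1.602×10⁻¹⁹ C)·(9.49×10⁴, -1.62×10⁵, -7.36×10⁴) = (-1.52×10⁻¹⁴, 2.59×10⁻¹⁴, 1.18×10⁻¹⁴) N.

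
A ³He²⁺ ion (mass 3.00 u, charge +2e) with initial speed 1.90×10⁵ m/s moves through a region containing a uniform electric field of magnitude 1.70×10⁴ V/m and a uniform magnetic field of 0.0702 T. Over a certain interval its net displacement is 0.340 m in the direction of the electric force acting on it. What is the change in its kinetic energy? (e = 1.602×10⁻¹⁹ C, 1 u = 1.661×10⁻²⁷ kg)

ΔKE ≈ 1.85×10⁻¹⁵ J

The magnetic force is always ⟂ v and does no work; only the electric force changes KE.
ΔKE = F_E · d = |q|E d = (3.204×10⁻¹⁹)(1.70×10⁴)(0.340) ≈ 1.85×10⁻¹⁵ J.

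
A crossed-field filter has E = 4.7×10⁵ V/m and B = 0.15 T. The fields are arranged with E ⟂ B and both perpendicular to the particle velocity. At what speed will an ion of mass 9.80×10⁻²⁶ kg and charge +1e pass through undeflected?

For undeflected motion the electric and magnetic forces balance: qE = qvB.
v = E/B = 4.7×10⁵/0.15 = 3.1×10⁶ m/s.
The result is independent of the particle's charge and mass.

v = 3.1×10⁶ m/s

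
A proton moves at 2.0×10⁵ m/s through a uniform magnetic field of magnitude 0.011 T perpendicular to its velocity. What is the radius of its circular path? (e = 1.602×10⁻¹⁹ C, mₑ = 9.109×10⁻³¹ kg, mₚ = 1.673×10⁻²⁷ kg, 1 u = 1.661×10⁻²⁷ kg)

The magnetic force provides the centripetal force: |q|vB = mv²/r.
r = mv/(|q|B) = (1.673×10⁻²⁷)(2.0×10⁵)/((1.602×10⁻¹⁹)(0.011)) ≈ 0.19 m.

r ≈ 0.19 m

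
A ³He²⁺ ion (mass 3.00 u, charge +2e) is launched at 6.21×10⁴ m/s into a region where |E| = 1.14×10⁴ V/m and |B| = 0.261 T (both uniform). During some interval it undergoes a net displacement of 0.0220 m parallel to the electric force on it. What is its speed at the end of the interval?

B does no work; ΔKE = |q|E d.
½mv_f² = ½mv₀² + |q|Ed = ½(4.983×10⁻²⁷)(6.21×10⁴)² + (3.204×10⁻¹⁹)(1.14×10⁴)(0.0220) ≈ 9.608×10⁻¹⁸ J + 8.036×10⁻¹⁷ J ≈ 8.996×10⁻¹⁷ J.
v_f = √(2·8.996×10⁻¹⁷/4.983×10⁻²⁷) ≈ 1.90×10⁵ m/s.

v_f ≈ 1.90×10⁵ m/s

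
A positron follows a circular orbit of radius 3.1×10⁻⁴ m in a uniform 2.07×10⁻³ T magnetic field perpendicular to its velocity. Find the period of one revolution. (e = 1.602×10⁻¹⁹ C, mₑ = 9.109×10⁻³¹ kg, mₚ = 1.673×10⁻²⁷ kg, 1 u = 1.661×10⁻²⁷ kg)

The cyclotron period depends only on m, q, B: T = 2πm/(|q|B).
T = 2π(9.109×10⁻³¹)/((1.602×10⁻¹⁹)(2.07×10⁻³)) ≈ 1.73×10⁻⁸ s.

T ≈ 1.73×10⁻⁸ s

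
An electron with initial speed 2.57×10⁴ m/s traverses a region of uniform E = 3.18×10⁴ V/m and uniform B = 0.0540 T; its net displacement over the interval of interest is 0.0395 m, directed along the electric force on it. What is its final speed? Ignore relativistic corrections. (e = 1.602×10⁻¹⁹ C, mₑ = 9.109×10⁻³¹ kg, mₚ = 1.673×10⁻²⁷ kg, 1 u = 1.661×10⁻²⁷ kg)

B does no work; ΔKE = |q|E d.
½mv_f² = ½mv₀² + |q|Ed = ½(9.109×10⁻³¹)(2.57×10⁴)² + (1.602×10⁻¹⁹)(3.18×10⁴)(0.0395) ≈ 3.008×10⁻²² J + 2.012×10⁻¹⁶ J ≈ 2.012×10⁻¹⁶ J.
v_f = √(2·2.012×10⁻¹⁶/9.109×10⁻³¹) ≈ 2.10×10⁷ m/s.

v_f ≈ 2.10×10⁷ m/s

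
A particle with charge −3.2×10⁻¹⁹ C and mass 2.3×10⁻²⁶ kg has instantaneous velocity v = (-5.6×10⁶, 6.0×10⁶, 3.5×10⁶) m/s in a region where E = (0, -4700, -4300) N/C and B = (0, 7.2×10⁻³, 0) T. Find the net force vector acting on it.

v×B = (-2.52×10⁴, 0, -4.03×10⁴) N/C.
E + v×B = (-2.52×10⁴, -4700, -4.46×10⁴) N/C.
F = q(E + v×B) = (−3.2×10⁻¹⁹ C)·(-2.52×10⁴, -4700, -4.46×10⁴) = (8.06×10⁻¹⁵, 1.50×10⁻¹⁵, 1.43×10⁻¹⁴) N.

F ≈ (8.06×10⁻¹⁵, 1.50×10⁻¹⁵, 1.43×10⁻¹⁴) N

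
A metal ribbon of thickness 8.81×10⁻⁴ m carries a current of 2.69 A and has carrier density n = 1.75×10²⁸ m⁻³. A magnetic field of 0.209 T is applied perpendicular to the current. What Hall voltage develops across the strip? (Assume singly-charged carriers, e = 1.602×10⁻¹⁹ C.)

V_H ≈ 2.28×10⁻⁷ V

V_H = IB/(n e t).
V_H = (2.69)(0.209)/((1.75×10²⁸)(1.602×10⁻¹⁹)(8.81×10⁻⁴)) ≈ 2.28×10⁻⁷ V.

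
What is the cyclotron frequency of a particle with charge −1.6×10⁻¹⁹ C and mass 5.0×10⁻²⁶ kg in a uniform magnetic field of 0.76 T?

f ≈ 3.9×10⁵ Hz

f = |q|B/(2πm).
f = (1.6×10⁻¹⁹)(0.76)/(2π·5.0×10⁻²⁶) ≈ 3.9×10⁵ Hz.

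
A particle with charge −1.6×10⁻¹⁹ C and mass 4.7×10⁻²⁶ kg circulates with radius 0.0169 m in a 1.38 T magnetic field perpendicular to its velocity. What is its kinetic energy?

v = |q|Br/m, then KE = ½mv² = (qBr)²/(2m).
v = (1.6×10⁻¹⁹)(1.38)(0.0169)/4.7×10⁻²⁶ ≈ 7.939×10⁴ m/s.
KE = ½(4.7×10⁻²⁶)(7.939×10⁴)² ≈ 1.48×10⁻¹⁶ J = 925 eV.

KE ≈ 925 eV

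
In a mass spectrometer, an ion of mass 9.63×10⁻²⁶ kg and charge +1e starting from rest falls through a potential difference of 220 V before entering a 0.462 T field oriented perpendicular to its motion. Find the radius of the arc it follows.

r ≈ 0.0352 m

Acceleration: |q|V = ½mv² ⇒ v = √(2|q|V/m) = √(2·1.602×10⁻¹⁹·220/9.63×10⁻²⁶) ≈ 2.705×10⁴ m/s.
In the field: r = mv/(|q|B) = (9.63×10⁻²⁶)(2.705×10⁴)/((1.602×10⁻¹⁹)(0.462)) ≈ 0.0352 m.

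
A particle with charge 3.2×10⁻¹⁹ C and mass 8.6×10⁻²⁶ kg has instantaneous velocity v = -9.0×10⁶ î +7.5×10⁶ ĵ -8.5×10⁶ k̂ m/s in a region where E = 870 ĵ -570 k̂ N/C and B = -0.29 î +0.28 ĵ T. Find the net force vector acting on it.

v×B = (2.38×10⁶, 2.46×10⁶, -3.45×10⁵) N/C.
E + v×B = (2.38×10⁶, 2.47×10⁶, -3.46×10⁵) N/C.
F = q(E + v×B) = (3.2×10⁻¹⁹ C)·(2.38×10⁶, 2.47×10⁶, -3.46×10⁵) = (7.62×10⁻¹³, 7.89×10⁻¹³, -1.11×10⁻¹³) N.

F ≈ (7.62×10⁻¹³, 7.89×10⁻¹³, -1.11×10⁻¹³) N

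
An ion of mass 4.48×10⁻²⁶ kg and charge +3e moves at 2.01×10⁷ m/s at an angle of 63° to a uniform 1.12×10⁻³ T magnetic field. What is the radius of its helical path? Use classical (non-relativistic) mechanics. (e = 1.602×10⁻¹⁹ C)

r ≈ 1490 m

v⊥ = v sinθ = 2.01×10⁷·sin63° ≈ 1.791×10⁷ m/s.
r = m v⊥/(|q|B) = (4.48×10⁻²⁶)(1.791×10⁷)/((4.806×10⁻¹⁹)(1.12×10⁻³)) ≈ 1490 m.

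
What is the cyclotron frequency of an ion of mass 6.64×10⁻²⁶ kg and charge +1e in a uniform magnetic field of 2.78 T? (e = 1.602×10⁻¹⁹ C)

f = |q|B/(2πm).
f = (1.602×10⁻¹⁹)(2.78)/(2π·6.64×10⁻²⁶) ≈ 1.07×10⁶ Hz.

f ≈ 1.07×10⁶ Hz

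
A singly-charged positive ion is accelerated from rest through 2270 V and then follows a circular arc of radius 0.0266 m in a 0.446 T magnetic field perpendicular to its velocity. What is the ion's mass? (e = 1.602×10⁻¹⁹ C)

m ≈ 4.97×10⁻²⁷ kg

Combine |q|V = ½mv² and r = mv/(|q|B): eliminate v to get m = qB²r²/(2V).
m = (1.602×10⁻¹⁹)(0.446)²(0.0266)²/(2·2270) ≈ 4.97×10⁻²⁷ kg.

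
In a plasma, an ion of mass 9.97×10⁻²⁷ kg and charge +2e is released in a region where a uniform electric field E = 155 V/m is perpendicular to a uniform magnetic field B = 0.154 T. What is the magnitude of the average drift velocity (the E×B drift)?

v_d ≈ 1010 m/s

In crossed fields the guiding centre drifts at v_d = |E×B|/B² = E/B, independent of charge and mass.
v_d = 155/0.154 = 1010 m/s.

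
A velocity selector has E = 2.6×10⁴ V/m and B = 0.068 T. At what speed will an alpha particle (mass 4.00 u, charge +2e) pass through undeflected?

v = 3.8×10⁵ m/s

Straight-line motion ⇒ electric and magnetic forces cancel, so E = vB.
v = E/B = 2.6×10⁴/0.068 = 3.8×10⁵ m/s.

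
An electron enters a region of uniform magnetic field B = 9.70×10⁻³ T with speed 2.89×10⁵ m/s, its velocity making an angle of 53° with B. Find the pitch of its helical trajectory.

v∥ = v cosθ = 2.89×10⁵·cos53° ≈ 1.739×10⁵ m/s.
T = 2πm/(|q|B) = 2π(9.109×10⁻³¹)/((1.602×10⁻¹⁹)(9.70×10⁻³)) ≈ 3.683×10⁻⁹ s.
pitch = v∥ T = (1.739×10⁵)(3.683×10⁻⁹) ≈ 6.41×10⁻⁴ m.

p ≈ 6.41×10⁻⁴ m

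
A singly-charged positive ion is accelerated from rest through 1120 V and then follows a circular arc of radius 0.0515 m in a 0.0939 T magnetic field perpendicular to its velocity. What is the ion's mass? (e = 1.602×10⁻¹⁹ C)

Combine |q|V = ½mv² and r = mv/(|q|B): eliminate v to get m = qB²r²/(2V).
m = (1.602×10⁻¹⁹)(0.0939)²(0.0515)²/(2·1120) ≈ 1.67×10⁻²⁷ kg.

m ≈ 1.67×10⁻²⁷ kg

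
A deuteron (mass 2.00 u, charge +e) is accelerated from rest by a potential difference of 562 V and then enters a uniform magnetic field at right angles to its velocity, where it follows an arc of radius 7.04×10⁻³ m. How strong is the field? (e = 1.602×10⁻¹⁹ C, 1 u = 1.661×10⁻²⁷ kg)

B ≈ 0.686 T

v = √(2|q|V/m) = √(2·1.602×10⁻¹⁹·562/3.322×10⁻²⁷) ≈ 2.328×10⁵ m/s.
B = mv/(|q|r) = (3.322×10⁻²⁷)(2.328×10⁵)/((1.602×10⁻¹⁹)(7.04×10⁻³)) ≈ 0.686 T.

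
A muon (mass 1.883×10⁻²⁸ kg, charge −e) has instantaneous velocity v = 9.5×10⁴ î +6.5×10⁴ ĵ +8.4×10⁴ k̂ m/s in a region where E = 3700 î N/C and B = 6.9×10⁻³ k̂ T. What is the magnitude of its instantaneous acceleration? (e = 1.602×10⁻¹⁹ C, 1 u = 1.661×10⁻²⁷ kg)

v×B = (448, -656, 0) N/C.
E + v×B = (4150, -656, 0) N/C.
F = q(E + v×B) = (−1.602×10⁻¹⁹ C)·(4150, -656, 0) = (-6.65×10⁻¹⁶, 1.05×10⁻¹⁶, 0) N.
|a| = |F|/m = 6.728×10⁻¹⁶/1.883×10⁻²⁸ ≈ 3.57×10¹² m/s².

|a| ≈ 3.57×10¹² m/s²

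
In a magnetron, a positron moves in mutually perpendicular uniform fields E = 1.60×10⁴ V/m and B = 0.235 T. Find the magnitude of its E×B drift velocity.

In crossed fields the guiding centre drifts at v_d = |E×B|/B² = E/B, independent of charge and mass.
v_d = 1.60×10⁴/0.235 = 6.81×10⁴ m/s.

v_d ≈ 6.81×10⁴ m/s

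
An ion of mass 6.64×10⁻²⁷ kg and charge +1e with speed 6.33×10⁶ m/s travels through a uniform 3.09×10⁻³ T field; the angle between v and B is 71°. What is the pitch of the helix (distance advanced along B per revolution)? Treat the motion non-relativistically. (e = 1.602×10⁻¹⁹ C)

v∥ = v cosθ = 6.33×10⁶·cos71° ≈ 2.061×10⁶ m/s.
T = 2πm/(|q|B) = 2π(6.64×10⁻²⁷)/((1.602×10⁻¹⁹)(3.09×10⁻³)) ≈ 8.428×10⁻⁵ s.
pitch = v∥ T = (2.061×10⁶)(8.428×10⁻⁵) ≈ 174 m.

p ≈ 174 m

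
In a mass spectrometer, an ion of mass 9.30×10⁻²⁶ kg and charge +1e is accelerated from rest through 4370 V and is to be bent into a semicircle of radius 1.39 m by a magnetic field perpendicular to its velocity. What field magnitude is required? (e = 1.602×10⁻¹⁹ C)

v = √(2|q|V/m) = √(2·1.602×10⁻¹⁹·4370/9.30×10⁻²⁶) ≈ 1.227×10⁵ m/s.
B = mv/(|q|r) = (9.30×10⁻²⁶)(1.227×10⁵)/((1.602×10⁻¹⁹)(1.39)) ≈ 0.0512 T.

B ≈ 0.0512 T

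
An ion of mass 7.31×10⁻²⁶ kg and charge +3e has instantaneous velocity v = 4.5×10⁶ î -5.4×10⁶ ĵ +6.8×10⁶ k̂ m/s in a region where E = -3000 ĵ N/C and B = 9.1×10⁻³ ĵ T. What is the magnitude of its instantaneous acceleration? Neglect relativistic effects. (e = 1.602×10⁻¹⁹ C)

v×B = (-6.19×10⁴, 0, 4.10×10⁴) N/C.
E + v×B = (-6.19×10⁴, -3000, 4.10×10⁴) N/C.
F = q(E + v×B) = (4.806×10⁻¹⁹ C)·(-6.19×10⁴, -3000, 4.10×10⁴) = (-2.97×10⁻¹⁴, -1.44×10⁻¹⁵, 1.97×10⁻¹⁴) N.
|a| = |F|/m = 3.569×10⁻¹⁴/7.31×10⁻²⁶ ≈ 4.88×10¹¹ m/s².

|a| ≈ 4.88×10¹¹ m/s²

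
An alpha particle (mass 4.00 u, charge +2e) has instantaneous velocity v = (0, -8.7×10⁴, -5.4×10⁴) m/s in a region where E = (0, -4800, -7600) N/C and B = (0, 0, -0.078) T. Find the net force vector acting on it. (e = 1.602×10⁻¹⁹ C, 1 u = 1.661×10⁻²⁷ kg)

F ≈ (2.17×10⁻¹⁵, -1.54×10⁻¹⁵, -2.44×10⁻¹⁵) N

v×B = (6790, 0, 0) N/C.
E + v×B = (6790, -4800, -7600) N/C.
F = q(E + v×B) = (3.204×10⁻¹⁹ C)·(6790, -4800, -7600) = (2.17×10⁻¹⁵, -1.54×10⁻¹⁵, -2.44×10⁻¹⁵) N.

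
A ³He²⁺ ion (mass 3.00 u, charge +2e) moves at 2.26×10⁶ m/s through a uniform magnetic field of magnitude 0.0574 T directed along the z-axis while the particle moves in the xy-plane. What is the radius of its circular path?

r ≈ 0.612 m

The magnetic force provides the centripetal force: |q|vB = mv²/r.
r = mv/(|q|B) = (4.983×10⁻²⁷)(2.26×10⁶)/((3.204×10⁻¹⁹)(0.0574)) ≈ 0.612 m.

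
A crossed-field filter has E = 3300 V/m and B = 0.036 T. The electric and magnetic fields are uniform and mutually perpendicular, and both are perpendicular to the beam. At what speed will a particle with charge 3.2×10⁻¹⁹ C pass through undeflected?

v = 9.2×10⁴ m/s

Straight-line motion ⇒ electric and magnetic forces cancel, so E = vB.
v = E/B = 3300/0.036 = 9.2×10⁴ m/s.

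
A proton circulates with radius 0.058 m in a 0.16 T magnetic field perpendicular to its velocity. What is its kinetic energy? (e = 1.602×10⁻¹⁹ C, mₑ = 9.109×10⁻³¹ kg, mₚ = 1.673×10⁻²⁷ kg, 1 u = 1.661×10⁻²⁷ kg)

v = |q|Br/m, then KE = ½mv² = (qBr)²/(2m).
v = (1.602×10⁻¹⁹)(0.16)(0.058)/1.673×10⁻²⁷ ≈ 8.886×10⁵ m/s.
KE = ½(1.673×10⁻²⁷)(8.886×10⁵)² ≈ 6.6×10⁻¹⁶ J = 4100 eV.

KE ≈ 4100 eV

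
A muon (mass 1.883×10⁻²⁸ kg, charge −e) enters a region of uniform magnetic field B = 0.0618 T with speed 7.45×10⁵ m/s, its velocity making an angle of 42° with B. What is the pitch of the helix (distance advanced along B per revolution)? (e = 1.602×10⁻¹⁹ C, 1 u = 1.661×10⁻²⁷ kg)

v∥ = v cosθ = 7.45×10⁵·cos42° ≈ 5.536×10⁵ m/s.
T = 2πm/(|q|B) = 2π(1.883×10⁻²⁸)/((1.602×10⁻¹⁹)(0.0618)) ≈ 1.195×10⁻⁷ s.
pitch = v∥ T = (5.536×10⁵)(1.195×10⁻⁷) ≈ 0.0662 m.

p ≈ 0.0662 m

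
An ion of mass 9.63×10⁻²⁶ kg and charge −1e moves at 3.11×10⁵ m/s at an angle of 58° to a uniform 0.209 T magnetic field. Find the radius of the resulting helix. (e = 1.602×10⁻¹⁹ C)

v⊥ = v sinθ = 3.11×10⁵·sin58° ≈ 2.637×10⁵ m/s.
r = m v⊥/(|q|B) = (9.63×10⁻²⁶)(2.637×10⁵)/((1.602×10⁻¹⁹)(0.209)) ≈ 0.759 m.

r ≈ 0.759 m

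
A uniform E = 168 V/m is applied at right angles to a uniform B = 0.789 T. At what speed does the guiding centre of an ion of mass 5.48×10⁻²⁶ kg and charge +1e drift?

The E×B drift speed is v_d = E/B.
v_d = 168/0.789 = 213 m/s.

v_d ≈ 213 m/s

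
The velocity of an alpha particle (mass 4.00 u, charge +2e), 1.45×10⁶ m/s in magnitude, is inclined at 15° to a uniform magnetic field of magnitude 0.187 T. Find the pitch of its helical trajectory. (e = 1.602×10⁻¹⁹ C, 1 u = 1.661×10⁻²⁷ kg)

v∥ = v cosθ = 1.45×10⁶·cos15° ≈ 1.401×10⁶ m/s.
T = 2πm/(|q|B) = 2π(6.644×10⁻²⁷)/((3.204×10⁻¹⁹)(0.187)) ≈ 6.967×10⁻⁷ s.
pitch = v∥ T = (1.401×10⁶)(6.967×10⁻⁷) ≈ 0.976 m.

p ≈ 0.976 m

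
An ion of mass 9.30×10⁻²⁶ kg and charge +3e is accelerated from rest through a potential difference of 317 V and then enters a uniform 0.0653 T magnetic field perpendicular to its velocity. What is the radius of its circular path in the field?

Acceleration: |q|V = ½mv² ⇒ v = √(2|q|V/m) = √(2·4.806×10⁻¹⁹·317/9.30×10⁻²⁶) ≈ 5.724×10⁴ m/s.
In the field: r = mv/(|q|B) = (9.30×10⁻²⁶)(5.724×10⁴)/((4.806×10⁻¹⁹)(0.0653)) ≈ 0.170 m.

r ≈ 0.170 m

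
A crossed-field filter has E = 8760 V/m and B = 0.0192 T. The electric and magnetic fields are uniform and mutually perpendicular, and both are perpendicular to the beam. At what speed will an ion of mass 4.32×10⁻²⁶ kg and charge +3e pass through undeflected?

For undeflected motion the electric and magnetic forces balance: qE = qvB.
v = E/B = 8760/0.0192 = 4.56×10⁵ m/s.
The result is independent of the particle's charge and mass.

v = 4.56×10⁵ m/s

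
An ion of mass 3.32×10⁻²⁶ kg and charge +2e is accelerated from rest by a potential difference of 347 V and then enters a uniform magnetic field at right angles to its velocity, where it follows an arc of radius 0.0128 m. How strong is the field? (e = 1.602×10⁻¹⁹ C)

B ≈ 0.663 T

v = √(2|q|V/m) = √(2·3.204×10⁻¹⁹·347/3.32×10⁻²⁶) ≈ 8.184×10⁴ m/s.
B = mv/(|q|r) = (3.32×10⁻²⁶)(8.184×10⁴)/((3.204×10⁻¹⁹)(0.0128)) ≈ 0.663 T.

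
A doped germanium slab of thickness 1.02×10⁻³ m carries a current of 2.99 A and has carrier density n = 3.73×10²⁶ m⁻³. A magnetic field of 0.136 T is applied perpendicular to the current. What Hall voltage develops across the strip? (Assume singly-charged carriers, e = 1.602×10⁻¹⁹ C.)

V_H ≈ 6.67×10⁻⁶ V

V_H = IB/(n e t).
V_H = (2.99)(0.136)/((3.73×10²⁶)(1.602×10⁻¹⁹)(1.02×10⁻³)) ≈ 6.67×10⁻⁶ V.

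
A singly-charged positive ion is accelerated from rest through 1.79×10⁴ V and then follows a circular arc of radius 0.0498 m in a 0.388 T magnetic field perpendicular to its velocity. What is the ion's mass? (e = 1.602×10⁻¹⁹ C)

Combine |q|V = ½mv² and r = mv/(|q|B): eliminate v to get m = qB²r²/(2V).
m = (1.602×10⁻¹⁹)(0.388)²(0.0498)²/(2·1.79×10⁴) ≈ 1.67×10⁻²⁷ kg.

m ≈ 1.67×10⁻²⁷ kg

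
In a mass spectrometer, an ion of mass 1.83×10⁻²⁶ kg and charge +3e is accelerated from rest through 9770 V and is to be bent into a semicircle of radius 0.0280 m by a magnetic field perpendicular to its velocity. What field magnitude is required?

B ≈ 0.974 T

v = √(2|q|V/m) = √(2·4.806×10⁻¹⁹·9770/1.83×10⁻²⁶) ≈ 7.164×10⁵ m/s.
B = mv/(|q|r) = (1.83×10⁻²⁶)(7.164×10⁵)/((4.806×10⁻¹⁹)(0.0280)) ≈ 0.974 T.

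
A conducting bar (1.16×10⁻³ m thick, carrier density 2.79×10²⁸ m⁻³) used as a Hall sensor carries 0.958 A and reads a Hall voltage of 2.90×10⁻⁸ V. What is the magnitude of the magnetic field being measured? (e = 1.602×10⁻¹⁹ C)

B ≈ 0.157 T

From V_H = IB/(n e t), B = V_H n e t / I.
B = (2.90×10⁻⁸)(2.79×10²⁸)(1.602×10⁻¹⁹)(1.16×10⁻³)/0.958 ≈ 0.157 T.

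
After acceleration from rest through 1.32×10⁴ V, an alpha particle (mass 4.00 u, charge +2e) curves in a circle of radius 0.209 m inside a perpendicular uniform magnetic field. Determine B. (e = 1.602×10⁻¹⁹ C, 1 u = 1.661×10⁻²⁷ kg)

v = √(2|q|V/m) = √(2·3.204×10⁻¹⁹·1.32×10⁴/6.644×10⁻²⁷) ≈ 1.128×10⁶ m/s.
B = mv/(|q|r) = (6.644×10⁻²⁷)(1.128×10⁶)/((3.204×10⁻¹⁹)(0.209)) ≈ 0.112 T.

B ≈ 0.112 T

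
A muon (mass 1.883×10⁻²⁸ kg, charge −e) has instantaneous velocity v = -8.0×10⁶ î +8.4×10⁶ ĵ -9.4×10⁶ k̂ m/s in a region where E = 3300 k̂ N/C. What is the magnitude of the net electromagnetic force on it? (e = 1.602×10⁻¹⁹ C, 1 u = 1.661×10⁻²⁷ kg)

|F| ≈ 5.29×10⁻¹⁶ N

Only an electric field acts, so F = qE = (−1.602×10⁻¹⁹ C)·(0, 0, 3300) = (0, 0, -5.29×10⁻¹⁶) N.
|F| = 5.29×10⁻¹⁶ N.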